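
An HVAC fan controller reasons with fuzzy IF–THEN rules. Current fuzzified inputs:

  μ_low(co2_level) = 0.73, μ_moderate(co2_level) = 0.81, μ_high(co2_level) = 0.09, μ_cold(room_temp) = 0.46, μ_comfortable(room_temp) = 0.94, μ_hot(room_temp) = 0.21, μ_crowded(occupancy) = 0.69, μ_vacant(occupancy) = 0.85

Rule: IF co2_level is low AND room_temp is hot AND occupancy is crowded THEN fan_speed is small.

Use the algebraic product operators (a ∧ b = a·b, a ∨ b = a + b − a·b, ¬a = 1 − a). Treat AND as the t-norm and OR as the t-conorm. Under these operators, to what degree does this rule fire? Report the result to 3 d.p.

0.106

firing strength: low=0.73, hot=0.21, crowded=0.69; AND[a·b] → w = 0.1058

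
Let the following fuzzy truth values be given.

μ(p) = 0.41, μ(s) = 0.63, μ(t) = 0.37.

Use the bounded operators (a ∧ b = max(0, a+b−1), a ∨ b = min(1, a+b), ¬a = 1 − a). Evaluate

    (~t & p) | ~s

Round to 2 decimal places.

~t = 1 − 0.37 = 0.63
~t & p = max(0, a+b−1) on (0.63, 0.41) = 0.04
~s = 1 − 0.63 = 0.37
(~t & p) | ~s = min(1, a+b) on (0.04, 0.37) = 0.41

0.41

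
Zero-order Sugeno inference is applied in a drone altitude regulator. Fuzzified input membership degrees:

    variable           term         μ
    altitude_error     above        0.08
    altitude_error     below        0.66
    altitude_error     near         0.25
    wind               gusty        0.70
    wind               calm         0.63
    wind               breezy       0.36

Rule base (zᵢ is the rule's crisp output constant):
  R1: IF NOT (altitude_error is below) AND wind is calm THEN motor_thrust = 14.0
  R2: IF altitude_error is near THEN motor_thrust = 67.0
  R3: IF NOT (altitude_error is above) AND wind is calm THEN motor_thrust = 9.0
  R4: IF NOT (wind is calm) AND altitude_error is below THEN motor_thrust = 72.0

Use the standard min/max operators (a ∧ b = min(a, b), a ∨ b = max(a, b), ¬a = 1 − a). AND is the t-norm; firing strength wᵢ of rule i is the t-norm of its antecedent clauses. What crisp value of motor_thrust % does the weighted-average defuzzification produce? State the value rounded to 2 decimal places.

R1 (z=14.0): ¬below=1−0.66=0.34, calm=0.63; AND[min(a, b)] → w = 0.34
R2 (z=67.0): near=0.25 → w = 0.25
R3 (z=9.0): ¬above=1−0.08=0.92, calm=0.63; AND[min(a, b)] → w = 0.63
R4 (z=72.0): ¬calm=1−0.63=0.37, below=0.66; AND[min(a, b)] → w = 0.37
Weighted average = (0.34·14.0 + 0.25·67.0 + 0.63·9.0 + 0.37·72.0) / (0.34 + 0.25 + 0.63 + 0.37)
  = 53.8200 / 1.5900 = 33.85

33.85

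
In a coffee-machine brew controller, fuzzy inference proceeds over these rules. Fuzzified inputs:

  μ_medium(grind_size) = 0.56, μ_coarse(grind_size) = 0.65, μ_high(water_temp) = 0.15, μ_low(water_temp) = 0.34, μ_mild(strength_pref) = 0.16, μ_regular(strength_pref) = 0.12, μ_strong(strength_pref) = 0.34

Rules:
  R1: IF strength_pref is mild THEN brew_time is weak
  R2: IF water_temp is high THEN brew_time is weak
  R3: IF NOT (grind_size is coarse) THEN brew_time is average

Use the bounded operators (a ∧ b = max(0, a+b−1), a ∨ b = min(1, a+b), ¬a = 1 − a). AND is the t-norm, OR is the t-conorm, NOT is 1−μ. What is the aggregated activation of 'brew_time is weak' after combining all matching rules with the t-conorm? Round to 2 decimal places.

R1: mild=0.16 → w = 0.16
R2: high=0.15 → w = 0.15
R3: ¬coarse=1−0.65=0.35 → w = 0.35
Rules with consequent 'weak': {R1, R2} → strengths 0.16, 0.15
Aggregate via t-conorm [min(1, a+b)]: 0.31

0.31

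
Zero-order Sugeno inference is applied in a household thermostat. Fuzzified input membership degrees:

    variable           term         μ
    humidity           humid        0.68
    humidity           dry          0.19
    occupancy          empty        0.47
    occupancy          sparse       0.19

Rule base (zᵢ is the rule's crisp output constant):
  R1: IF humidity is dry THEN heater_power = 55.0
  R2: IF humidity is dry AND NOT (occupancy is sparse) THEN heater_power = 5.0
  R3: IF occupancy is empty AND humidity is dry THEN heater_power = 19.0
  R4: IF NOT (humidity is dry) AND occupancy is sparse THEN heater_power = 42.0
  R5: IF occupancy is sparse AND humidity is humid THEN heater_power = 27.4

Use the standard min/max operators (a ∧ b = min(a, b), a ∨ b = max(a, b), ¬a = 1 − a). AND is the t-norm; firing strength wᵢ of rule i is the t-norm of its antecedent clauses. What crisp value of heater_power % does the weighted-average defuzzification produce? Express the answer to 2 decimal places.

29.68

R1 (z=55.0): dry=0.19 → w = 0.19
R2 (z=5.0): dry=0.19, ¬sparse=1−0.19=0.81; AND[min(a, b)] → w = 0.19
R3 (z=19.0): empty=0.47, dry=0.19; AND[min(a, b)] → w = 0.19
R4 (z=42.0): ¬dry=1−0.19=0.81, sparse=0.19; AND[min(a, b)] → w = 0.19
R5 (z=27.4): sparse=0.19, humid=0.68; AND[min(a, b)] → w = 0.19
Weighted average = (0.19·55.0 + 0.19·5.0 + 0.19·19.0 + 0.19·42.0 + 0.19·27.4) / (0.19 + 0.19 + 0.19 + 0.19 + 0.19)
  = 28.1960 / 0.9500 = 29.68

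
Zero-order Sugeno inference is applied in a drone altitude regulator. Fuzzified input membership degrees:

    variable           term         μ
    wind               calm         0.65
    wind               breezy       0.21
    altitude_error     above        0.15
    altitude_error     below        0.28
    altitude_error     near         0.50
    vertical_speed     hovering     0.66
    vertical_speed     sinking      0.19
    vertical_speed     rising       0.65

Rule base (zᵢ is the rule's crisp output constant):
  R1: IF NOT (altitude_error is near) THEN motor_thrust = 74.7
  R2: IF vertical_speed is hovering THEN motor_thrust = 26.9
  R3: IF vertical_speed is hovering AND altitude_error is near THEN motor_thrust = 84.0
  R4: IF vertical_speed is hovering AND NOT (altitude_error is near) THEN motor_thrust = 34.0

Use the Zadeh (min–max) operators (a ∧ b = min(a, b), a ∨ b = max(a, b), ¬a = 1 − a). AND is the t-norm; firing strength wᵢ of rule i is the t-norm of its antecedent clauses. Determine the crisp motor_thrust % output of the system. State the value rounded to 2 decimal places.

52.83

R1 (z=74.7): ¬near=1−0.50=0.50 → w = 0.50
R2 (z=26.9): hovering=0.66 → w = 0.66
R3 (z=84.0): hovering=0.66, near=0.50; AND[min(a, b)] → w = 0.50
R4 (z=34.0): hovering=0.66, ¬near=1−0.50=0.50; AND[min(a, b)] → w = 0.50
Weighted average = (0.50·74.7 + 0.66·26.9 + 0.50·84.0 + 0.50·34.0) / (0.50 + 0.66 + 0.50 + 0.50)
  = 114.1040 / 2.1600 = 52.83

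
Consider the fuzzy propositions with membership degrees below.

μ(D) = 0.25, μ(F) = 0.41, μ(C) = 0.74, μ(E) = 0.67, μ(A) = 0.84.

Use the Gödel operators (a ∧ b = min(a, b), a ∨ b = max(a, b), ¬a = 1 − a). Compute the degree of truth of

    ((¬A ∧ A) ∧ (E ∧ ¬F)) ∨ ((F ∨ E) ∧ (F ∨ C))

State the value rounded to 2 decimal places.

0.67

¬A = 1 − 0.84 = 0.16
¬A ∧ A = min(a, b) on (0.16, 0.84) = 0.16
¬F = 1 − 0.41 = 0.59
E ∧ ¬F = min(a, b) on (0.67, 0.59) = 0.59
(¬A ∧ A) ∧ (E ∧ ¬F) = min(a, b) on (0.16, 0.59) = 0.16
F ∨ E = max(a, b) on (0.41, 0.67) = 0.67
F ∨ C = max(a, b) on (0.41, 0.74) = 0.74
(F ∨ E) ∧ (F ∨ C) = min(a, b) on (0.67, 0.74) = 0.67
((¬A ∧ A) ∧ (E ∧ ¬F)) ∨ ((F ∨ E) ∧ (F ∨ C)) = max(a, b) on (0.16, 0.67) = 0.67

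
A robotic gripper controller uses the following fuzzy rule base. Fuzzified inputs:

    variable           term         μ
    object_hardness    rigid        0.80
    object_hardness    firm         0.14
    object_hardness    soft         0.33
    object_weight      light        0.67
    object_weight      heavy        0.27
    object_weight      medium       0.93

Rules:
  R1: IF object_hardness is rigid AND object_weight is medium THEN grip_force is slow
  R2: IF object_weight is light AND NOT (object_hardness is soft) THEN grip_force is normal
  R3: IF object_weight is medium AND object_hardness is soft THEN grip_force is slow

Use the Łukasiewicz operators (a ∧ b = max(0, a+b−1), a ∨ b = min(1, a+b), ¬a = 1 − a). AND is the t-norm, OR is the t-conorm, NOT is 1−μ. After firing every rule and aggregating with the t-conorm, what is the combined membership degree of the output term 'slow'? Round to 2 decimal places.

R1: rigid=0.80, medium=0.93; AND[max(0, a+b−1)] → w = 0.73
R2: light=0.67, ¬soft=1−0.33=0.67; AND[max(0, a+b−1)] → w = 0.34
R3: medium=0.93, soft=0.33; AND[max(0, a+b−1)] → w = 0.26
Rules with consequent 'slow': {R1, R3} → strengths 0.73, 0.26
Aggregate via t-conorm [min(1, a+b)]: 0.99

0.99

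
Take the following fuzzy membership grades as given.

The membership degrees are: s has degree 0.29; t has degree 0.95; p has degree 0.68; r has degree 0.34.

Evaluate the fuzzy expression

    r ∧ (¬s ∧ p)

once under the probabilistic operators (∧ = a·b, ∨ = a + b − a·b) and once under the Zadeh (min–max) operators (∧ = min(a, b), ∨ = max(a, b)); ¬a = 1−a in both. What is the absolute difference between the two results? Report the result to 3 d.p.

Under probabilistic:
  ¬s = 1 − 0.2900 = 0.7100
  ¬s ∧ p = a·b on (0.7100, 0.6800) = 0.4828
  r ∧ (¬s ∧ p) = a·b on (0.3400, 0.4828) = 0.1642
  → value = 0.1642
Under Zadeh (min–max):
  ¬s = 1 − 0.29 = 0.71
  ¬s ∧ p = min(a, b) on (0.71, 0.68) = 0.68
  r ∧ (¬s ∧ p) = min(a, b) on (0.34, 0.68) = 0.34
  → value = 0.3400
|0.1642 − 0.3400| = 0.176

0.176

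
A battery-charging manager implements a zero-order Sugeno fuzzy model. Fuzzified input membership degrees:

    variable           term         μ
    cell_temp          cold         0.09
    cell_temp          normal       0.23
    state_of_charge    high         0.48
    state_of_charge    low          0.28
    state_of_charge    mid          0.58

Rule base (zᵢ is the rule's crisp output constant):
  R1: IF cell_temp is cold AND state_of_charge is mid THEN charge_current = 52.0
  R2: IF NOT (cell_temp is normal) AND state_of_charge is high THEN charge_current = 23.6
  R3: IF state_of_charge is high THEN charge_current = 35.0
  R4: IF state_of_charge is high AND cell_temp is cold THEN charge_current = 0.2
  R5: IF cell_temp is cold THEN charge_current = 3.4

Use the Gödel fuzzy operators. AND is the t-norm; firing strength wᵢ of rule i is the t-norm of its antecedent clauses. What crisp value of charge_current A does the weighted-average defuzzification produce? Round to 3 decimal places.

R1 (z=52.0): cold=0.09, mid=0.58; AND[min(a, b)] → w = 0.09
R2 (z=23.6): ¬normal=1−0.23=0.77, high=0.48; AND[min(a, b)] → w = 0.48
R3 (z=35.0): high=0.48 → w = 0.48
R4 (z=0.2): high=0.48, cold=0.09; AND[min(a, b)] → w = 0.09
R5 (z=3.4): cold=0.09 → w = 0.09
Weighted average = (0.09·52.0 + 0.48·23.6 + 0.48·35.0 + 0.09·0.2 + 0.09·3.4) / (0.09 + 0.48 + 0.48 + 0.09 + 0.09)
  = 33.1320 / 1.2300 = 26.937

26.937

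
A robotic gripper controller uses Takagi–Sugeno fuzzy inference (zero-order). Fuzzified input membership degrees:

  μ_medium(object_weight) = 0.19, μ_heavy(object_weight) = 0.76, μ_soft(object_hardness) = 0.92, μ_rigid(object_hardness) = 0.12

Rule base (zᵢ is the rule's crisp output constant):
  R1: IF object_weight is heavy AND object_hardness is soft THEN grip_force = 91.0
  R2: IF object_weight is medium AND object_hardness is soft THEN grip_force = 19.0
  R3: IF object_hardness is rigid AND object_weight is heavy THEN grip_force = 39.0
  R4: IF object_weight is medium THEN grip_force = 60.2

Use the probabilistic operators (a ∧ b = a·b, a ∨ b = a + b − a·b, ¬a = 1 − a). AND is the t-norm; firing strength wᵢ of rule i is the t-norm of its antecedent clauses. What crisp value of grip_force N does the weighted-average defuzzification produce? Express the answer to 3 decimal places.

R1 (z=91.0): heavy=0.76, soft=0.92; AND[a·b] → w = 0.6992
R2 (z=19.0): medium=0.19, soft=0.92; AND[a·b] → w = 0.1748
R3 (z=39.0): rigid=0.12, heavy=0.76; AND[a·b] → w = 0.0912
R4 (z=60.2): medium=0.19 → w = 0.1900
Weighted average = (0.6992·91.0 + 0.1748·19.0 + 0.0912·39.0 + 0.1900·60.2) / (0.6992 + 0.1748 + 0.0912 + 0.1900)
  = 81.9432 / 1.1552 = 70.934

70.934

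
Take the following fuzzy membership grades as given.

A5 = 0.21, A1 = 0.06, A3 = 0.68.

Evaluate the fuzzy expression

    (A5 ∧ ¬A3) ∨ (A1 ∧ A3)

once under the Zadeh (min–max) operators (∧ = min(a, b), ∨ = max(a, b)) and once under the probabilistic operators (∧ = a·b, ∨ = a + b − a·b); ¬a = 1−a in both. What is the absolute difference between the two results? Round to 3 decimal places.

Under Zadeh (min–max):
  ¬A3 = 1 − 0.68 = 0.32
  A5 ∧ ¬A3 = min(a, b) on (0.21, 0.32) = 0.21
  A1 ∧ A3 = min(a, b) on (0.06, 0.68) = 0.06
  (A5 ∧ ¬A3) ∨ (A1 ∧ A3) = max(a, b) on (0.21, 0.06) = 0.21
  → value = 0.2100
Under probabilistic:
  ¬A3 = 1 − 0.6800 = 0.3200
  A5 ∧ ¬A3 = a·b on (0.2100, 0.3200) = 0.0672
  A1 ∧ A3 = a·b on (0.0600, 0.6800) = 0.0408
  (A5 ∧ ¬A3) ∨ (A1 ∧ A3) = a + b − a·b on (0.0672, 0.0408) = 0.1053
  → value = 0.1053
|0.2100 − 0.1053| = 0.105

0.105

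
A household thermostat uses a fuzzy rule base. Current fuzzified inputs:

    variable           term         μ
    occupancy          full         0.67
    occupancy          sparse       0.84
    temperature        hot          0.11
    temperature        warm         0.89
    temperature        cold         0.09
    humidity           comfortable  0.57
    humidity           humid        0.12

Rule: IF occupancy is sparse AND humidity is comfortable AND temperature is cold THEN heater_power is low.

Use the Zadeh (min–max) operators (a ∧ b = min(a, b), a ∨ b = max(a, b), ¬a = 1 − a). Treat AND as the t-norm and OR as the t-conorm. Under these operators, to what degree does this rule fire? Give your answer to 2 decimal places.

0.09

firing strength: sparse=0.84, comfortable=0.57, cold=0.09; AND[min(a, b)] → w = 0.09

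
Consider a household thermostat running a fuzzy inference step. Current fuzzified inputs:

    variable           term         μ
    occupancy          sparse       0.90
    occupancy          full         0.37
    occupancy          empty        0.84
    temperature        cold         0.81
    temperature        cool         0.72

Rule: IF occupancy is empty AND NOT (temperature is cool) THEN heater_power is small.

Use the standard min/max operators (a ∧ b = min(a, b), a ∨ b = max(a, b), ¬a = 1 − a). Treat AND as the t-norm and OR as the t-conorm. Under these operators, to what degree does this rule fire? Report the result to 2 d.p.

firing strength: empty=0.84, ¬cool=1−0.72=0.28; AND[min(a, b)] → w = 0.28

0.28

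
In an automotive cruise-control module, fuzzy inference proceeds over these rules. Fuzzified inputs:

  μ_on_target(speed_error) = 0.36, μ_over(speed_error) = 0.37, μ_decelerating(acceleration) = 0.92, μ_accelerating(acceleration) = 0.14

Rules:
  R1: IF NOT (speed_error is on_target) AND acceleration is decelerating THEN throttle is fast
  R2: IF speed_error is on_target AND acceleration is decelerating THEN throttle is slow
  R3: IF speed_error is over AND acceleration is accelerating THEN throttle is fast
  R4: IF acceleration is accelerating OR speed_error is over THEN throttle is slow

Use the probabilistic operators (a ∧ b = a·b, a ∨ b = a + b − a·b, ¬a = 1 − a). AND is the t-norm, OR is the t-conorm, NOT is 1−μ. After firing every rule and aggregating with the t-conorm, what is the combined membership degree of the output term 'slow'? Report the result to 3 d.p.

0.638

R1: ¬on_target=1−0.36=0.64, decelerating=0.92; AND[a·b] → w = 0.5888
R2: on_target=0.36, decelerating=0.92; AND[a·b] → w = 0.3312
R3: over=0.37, accelerating=0.14; AND[a·b] → w = 0.0518
R4: accelerating=0.14, over=0.37; OR[a + b − a·b] → w = 0.4582
Rules with consequent 'slow': {R2, R4} → strengths 0.3312, 0.4582
Aggregate via t-conorm [a + b − a·b]: 0.6376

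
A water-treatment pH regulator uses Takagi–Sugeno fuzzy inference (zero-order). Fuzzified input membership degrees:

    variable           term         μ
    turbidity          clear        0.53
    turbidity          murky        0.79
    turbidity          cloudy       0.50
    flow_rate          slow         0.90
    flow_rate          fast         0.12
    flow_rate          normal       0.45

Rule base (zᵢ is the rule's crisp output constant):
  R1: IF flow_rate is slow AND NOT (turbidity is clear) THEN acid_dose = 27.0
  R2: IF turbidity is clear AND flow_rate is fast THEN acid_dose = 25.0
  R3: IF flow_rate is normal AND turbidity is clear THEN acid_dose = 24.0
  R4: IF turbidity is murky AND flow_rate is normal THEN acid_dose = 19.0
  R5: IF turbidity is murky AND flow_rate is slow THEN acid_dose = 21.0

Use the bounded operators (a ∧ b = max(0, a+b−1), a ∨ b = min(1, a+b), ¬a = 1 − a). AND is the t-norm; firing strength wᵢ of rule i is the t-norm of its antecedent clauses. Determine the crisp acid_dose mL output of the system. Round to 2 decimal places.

R1 (z=27.0): slow=0.90, ¬clear=1−0.53=0.47; AND[max(0, a+b−1)] → w = 0.37
R2 (z=25.0): clear=0.53, fast=0.12; AND[max(0, a+b−1)] → w = 0.00
R3 (z=24.0): normal=0.45, clear=0.53; AND[max(0, a+b−1)] → w = 0.00
R4 (z=19.0): murky=0.79, normal=0.45; AND[max(0, a+b−1)] → w = 0.24
R5 (z=21.0): murky=0.79, slow=0.90; AND[max(0, a+b−1)] → w = 0.69
Weighted average = (0.37·27.0 + 0.00·25.0 + 0.00·24.0 + 0.24·19.0 + 0.69·21.0) / (0.37 + 0.00 + 0.00 + 0.24 + 0.69)
  = 29.0400 / 1.3000 = 22.34

22.34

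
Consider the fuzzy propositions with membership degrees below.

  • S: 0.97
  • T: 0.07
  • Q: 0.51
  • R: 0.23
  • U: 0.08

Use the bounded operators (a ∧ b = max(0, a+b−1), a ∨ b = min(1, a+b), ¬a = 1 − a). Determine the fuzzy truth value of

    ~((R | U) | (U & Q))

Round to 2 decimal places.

R | U = min(1, a+b) on (0.23, 0.08) = 0.31
U & Q = max(0, a+b−1) on (0.08, 0.51) = 0.00
(R | U) | (U & Q) = min(1, a+b) on (0.31, 0.00) = 0.31
~((R | U) | (U & Q)) = 1 − 0.31 = 0.69

0.69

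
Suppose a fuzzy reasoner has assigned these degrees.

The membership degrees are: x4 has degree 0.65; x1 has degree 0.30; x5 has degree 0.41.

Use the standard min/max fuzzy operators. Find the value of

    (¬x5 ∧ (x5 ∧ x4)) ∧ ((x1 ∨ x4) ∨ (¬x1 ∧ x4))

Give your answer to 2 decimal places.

0.41

¬x5 = 1 − 0.41 = 0.59
x5 ∧ x4 = min(a, b) on (0.41, 0.65) = 0.41
¬x5 ∧ (x5 ∧ x4) = min(a, b) on (0.59, 0.41) = 0.41
x1 ∨ x4 = max(a, b) on (0.30, 0.65) = 0.65
¬x1 = 1 − 0.30 = 0.70
¬x1 ∧ x4 = min(a, b) on (0.70, 0.65) = 0.65
(x1 ∨ x4) ∨ (¬x1 ∧ x4) = max(a, b) on (0.65, 0.65) = 0.65
(¬x5 ∧ (x5 ∧ x4)) ∧ ((x1 ∨ x4) ∨ (¬x1 ∧ x4)) = min(a, b) on (0.41, 0.65) = 0.41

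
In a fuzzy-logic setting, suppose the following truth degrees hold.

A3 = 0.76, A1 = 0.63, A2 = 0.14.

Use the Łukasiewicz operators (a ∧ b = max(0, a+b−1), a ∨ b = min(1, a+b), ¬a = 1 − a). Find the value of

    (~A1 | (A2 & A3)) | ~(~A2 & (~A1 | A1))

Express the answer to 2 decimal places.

0.51

~A1 = 1 − 0.63 = 0.37
A2 & A3 = max(0, a+b−1) on (0.14, 0.76) = 0.00
~A1 | (A2 & A3) = min(1, a+b) on (0.37, 0.00) = 0.37
~A2 = 1 − 0.14 = 0.86
~A1 = 1 − 0.63 = 0.37
~A1 | A1 = min(1, a+b) on (0.37, 0.63) = 1.00
~A2 & (~A1 | A1) = max(0, a+b−1) on (0.86, 1.00) = 0.86
~(~A2 & (~A1 | A1)) = 1 − 0.86 = 0.14
(~A1 | (A2 & A3)) | ~(~A2 & (~A1 | A1)) = min(1, a+b) on (0.37, 0.14) = 0.51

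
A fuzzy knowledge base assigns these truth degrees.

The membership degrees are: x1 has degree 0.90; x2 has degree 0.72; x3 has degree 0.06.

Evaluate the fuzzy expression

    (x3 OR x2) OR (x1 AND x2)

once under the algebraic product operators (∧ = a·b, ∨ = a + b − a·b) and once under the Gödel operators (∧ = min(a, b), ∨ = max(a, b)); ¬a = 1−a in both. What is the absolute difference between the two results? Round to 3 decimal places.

0.187

Under algebraic product:
  x3 OR x2 = a + b − a·b on (0.0600, 0.7200) = 0.7368
  x1 AND x2 = a·b on (0.9000, 0.7200) = 0.6480
  (x3 OR x2) OR (x1 AND x2) = a + b − a·b on (0.7368, 0.6480) = 0.9074
  → value = 0.9074
Under Gödel:
  x3 OR x2 = max(a, b) on (0.06, 0.72) = 0.72
  x1 AND x2 = min(a, b) on (0.90, 0.72) = 0.72
  (x3 OR x2) OR (x1 AND x2) = max(a, b) on (0.72, 0.72) = 0.72
  → value = 0.7200
|0.9074 − 0.7200| = 0.187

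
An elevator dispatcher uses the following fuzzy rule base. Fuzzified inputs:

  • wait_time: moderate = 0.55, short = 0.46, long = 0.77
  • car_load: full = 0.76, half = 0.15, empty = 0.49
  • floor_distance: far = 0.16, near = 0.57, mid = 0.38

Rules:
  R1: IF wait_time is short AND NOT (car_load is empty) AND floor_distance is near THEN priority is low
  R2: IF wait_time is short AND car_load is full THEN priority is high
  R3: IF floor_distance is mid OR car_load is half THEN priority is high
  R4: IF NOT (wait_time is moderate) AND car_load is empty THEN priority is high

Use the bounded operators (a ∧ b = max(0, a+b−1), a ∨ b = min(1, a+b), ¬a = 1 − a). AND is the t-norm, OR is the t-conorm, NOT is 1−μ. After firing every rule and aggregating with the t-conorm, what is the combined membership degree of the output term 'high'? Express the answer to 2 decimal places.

R1: short=0.46, ¬empty=1−0.49=0.51, near=0.57; AND[max(0, a+b−1)] → w = 0.00
R2: short=0.46, full=0.76; AND[max(0, a+b−1)] → w = 0.22
R3: mid=0.38, half=0.15; OR[min(1, a+b)] → w = 0.53
R4: ¬moderate=1−0.55=0.45, empty=0.49; AND[max(0, a+b−1)] → w = 0.00
Rules with consequent 'high': {R2, R3, R4} → strengths 0.22, 0.53, 0.00
Aggregate via t-conorm [min(1, a+b)]: 0.75

0.75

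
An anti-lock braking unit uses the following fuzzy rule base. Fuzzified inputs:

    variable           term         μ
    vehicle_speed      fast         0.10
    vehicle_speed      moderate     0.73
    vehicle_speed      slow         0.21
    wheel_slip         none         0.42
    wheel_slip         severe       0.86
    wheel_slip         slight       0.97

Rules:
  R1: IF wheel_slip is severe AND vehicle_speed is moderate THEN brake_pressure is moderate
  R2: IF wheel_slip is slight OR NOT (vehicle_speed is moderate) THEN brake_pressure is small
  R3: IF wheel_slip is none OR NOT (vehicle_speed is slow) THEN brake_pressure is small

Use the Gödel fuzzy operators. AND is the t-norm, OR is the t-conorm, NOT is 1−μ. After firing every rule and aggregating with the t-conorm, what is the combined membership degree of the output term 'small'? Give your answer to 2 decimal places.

0.97

R1: severe=0.86, moderate=0.73; AND[min(a, b)] → w = 0.73
R2: slight=0.97, ¬moderate=1−0.73=0.27; OR[max(a, b)] → w = 0.97
R3: none=0.42, ¬slow=1−0.21=0.79; OR[max(a, b)] → w = 0.79
Rules with consequent 'small': {R2, R3} → strengths 0.97, 0.79
Aggregate via t-conorm [max(a, b)]: 0.97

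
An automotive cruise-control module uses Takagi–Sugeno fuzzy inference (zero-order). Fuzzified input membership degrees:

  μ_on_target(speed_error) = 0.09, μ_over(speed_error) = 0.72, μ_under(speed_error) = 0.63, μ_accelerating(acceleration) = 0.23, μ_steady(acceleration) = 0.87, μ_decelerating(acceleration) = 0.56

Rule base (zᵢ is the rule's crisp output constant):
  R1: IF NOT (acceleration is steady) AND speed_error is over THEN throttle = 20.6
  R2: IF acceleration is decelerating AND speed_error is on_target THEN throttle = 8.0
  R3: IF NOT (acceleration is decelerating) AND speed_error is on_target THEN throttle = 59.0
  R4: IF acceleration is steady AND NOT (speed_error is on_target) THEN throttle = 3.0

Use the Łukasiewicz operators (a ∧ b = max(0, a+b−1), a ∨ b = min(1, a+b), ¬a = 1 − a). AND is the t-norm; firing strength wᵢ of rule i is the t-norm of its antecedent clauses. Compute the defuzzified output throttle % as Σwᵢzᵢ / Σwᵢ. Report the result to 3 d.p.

R1 (z=20.6): ¬steady=1−0.87=0.13, over=0.72; AND[max(0, a+b−1)] → w = 0.00
R2 (z=8.0): decelerating=0.56, on_target=0.09; AND[max(0, a+b−1)] → w = 0.00
R3 (z=59.0): ¬decelerating=1−0.56=0.44, on_target=0.09; AND[max(0, a+b−1)] → w = 0.00
R4 (z=3.0): steady=0.87, ¬on_target=1−0.09=0.91; AND[max(0, a+b−1)] → w = 0.78
Weighted average = (0.00·20.6 + 0.00·8.0 + 0.00·59.0 + 0.78·3.0) / (0.00 + 0.00 + 0.00 + 0.78)
  = 2.3400 / 0.7800 = 3.000

3.000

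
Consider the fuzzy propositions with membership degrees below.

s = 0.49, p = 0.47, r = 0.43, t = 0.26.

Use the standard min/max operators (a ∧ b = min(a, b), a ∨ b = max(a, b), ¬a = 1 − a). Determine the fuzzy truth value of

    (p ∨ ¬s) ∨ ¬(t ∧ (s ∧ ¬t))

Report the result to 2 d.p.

0.74

¬s = 1 − 0.49 = 0.51
p ∨ ¬s = max(a, b) on (0.47, 0.51) = 0.51
¬t = 1 − 0.26 = 0.74
s ∧ ¬t = min(a, b) on (0.49, 0.74) = 0.49
t ∧ (s ∧ ¬t) = min(a, b) on (0.26, 0.49) = 0.26
¬(t ∧ (s ∧ ¬t)) = 1 − 0.26 = 0.74
(p ∨ ¬s) ∨ ¬(t ∧ (s ∧ ¬t)) = max(a, b) on (0.51, 0.74) = 0.74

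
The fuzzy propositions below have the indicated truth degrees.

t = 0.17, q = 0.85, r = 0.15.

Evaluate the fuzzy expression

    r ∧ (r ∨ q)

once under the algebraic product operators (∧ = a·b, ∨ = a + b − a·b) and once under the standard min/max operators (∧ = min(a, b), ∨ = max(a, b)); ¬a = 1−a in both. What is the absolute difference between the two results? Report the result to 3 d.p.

Under algebraic product:
  r ∨ q = a + b − a·b on (0.1500, 0.8500) = 0.8725
  r ∧ (r ∨ q) = a·b on (0.1500, 0.8725) = 0.1309
  → value = 0.1309
Under standard min/max:
  r ∨ q = max(a, b) on (0.15, 0.85) = 0.85
  r ∧ (r ∨ q) = min(a, b) on (0.15, 0.85) = 0.15
  → value = 0.1500
|0.1309 − 0.1500| = 0.019

0.019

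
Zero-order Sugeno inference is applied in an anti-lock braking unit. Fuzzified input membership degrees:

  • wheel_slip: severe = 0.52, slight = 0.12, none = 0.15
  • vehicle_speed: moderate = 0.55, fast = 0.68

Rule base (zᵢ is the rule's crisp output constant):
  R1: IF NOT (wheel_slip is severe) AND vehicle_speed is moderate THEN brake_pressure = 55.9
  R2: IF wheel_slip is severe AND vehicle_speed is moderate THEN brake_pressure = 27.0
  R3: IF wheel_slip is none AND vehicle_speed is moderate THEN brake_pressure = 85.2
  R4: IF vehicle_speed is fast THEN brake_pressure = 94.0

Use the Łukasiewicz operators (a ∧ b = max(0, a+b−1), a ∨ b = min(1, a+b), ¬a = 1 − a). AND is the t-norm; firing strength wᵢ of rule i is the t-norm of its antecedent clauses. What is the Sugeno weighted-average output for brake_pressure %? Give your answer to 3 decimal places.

R1 (z=55.9): ¬severe=1−0.52=0.48, moderate=0.55; AND[max(0, a+b−1)] → w = 0.03
R2 (z=27.0): severe=0.52, moderate=0.55; AND[max(0, a+b−1)] → w = 0.07
R3 (z=85.2): none=0.15, moderate=0.55; AND[max(0, a+b−1)] → w = 0.00
R4 (z=94.0): fast=0.68 → w = 0.68
Weighted average = (0.03·55.9 + 0.07·27.0 + 0.00·85.2 + 0.68·94.0) / (0.03 + 0.07 + 0.00 + 0.68)
  = 67.4870 / 0.7800 = 86.522

86.522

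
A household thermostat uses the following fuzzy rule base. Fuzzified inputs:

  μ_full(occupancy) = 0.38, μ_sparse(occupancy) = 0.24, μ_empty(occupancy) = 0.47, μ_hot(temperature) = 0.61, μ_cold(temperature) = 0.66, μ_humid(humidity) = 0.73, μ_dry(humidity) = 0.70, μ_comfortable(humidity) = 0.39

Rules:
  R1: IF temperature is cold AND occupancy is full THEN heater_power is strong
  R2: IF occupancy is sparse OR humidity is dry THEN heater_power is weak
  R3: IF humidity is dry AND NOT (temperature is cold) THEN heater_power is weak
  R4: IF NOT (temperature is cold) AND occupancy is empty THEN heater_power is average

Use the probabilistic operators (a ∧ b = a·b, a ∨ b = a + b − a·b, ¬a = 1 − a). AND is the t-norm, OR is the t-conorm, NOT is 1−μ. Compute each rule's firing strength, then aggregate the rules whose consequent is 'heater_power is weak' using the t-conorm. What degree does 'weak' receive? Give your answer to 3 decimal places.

0.826

R1: cold=0.66, full=0.38; AND[a·b] → w = 0.2508
R2: sparse=0.24, dry=0.70; OR[a + b − a·b] → w = 0.7720
R3: dry=0.70, ¬cold=1−0.66=0.34; AND[a·b] → w = 0.2380
R4: ¬cold=1−0.66=0.34, empty=0.47; AND[a·b] → w = 0.1598
Rules with consequent 'weak': {R2, R3} → strengths 0.7720, 0.2380
Aggregate via t-conorm [a + b − a·b]: 0.8263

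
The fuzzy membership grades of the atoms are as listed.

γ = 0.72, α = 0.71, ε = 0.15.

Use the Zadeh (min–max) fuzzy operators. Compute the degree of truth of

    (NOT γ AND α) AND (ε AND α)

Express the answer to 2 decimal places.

0.15

NOT γ = 1 − 0.72 = 0.28
NOT γ AND α = min(a, b) on (0.28, 0.71) = 0.28
ε AND α = min(a, b) on (0.15, 0.71) = 0.15
(NOT γ AND α) AND (ε AND α) = min(a, b) on (0.28, 0.15) = 0.15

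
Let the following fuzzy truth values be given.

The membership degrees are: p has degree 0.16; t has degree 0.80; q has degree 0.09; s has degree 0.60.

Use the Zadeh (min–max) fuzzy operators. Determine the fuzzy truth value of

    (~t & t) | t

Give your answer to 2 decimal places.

~t = 1 − 0.80 = 0.20
~t & t = min(a, b) on (0.20, 0.80) = 0.20
(~t & t) | t = max(a, b) on (0.20, 0.80) = 0.80

0.80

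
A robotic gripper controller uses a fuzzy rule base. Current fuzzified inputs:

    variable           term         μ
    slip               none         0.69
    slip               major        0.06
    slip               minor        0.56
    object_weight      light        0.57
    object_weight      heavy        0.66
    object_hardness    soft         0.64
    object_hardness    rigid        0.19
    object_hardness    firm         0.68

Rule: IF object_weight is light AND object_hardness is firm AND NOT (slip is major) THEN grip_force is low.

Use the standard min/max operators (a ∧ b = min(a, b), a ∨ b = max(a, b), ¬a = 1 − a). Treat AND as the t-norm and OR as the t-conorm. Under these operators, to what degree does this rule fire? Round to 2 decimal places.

0.57

firing strength: light=0.57, firm=0.68, ¬major=1−0.06=0.94; AND[min(a, b)] → w = 0.57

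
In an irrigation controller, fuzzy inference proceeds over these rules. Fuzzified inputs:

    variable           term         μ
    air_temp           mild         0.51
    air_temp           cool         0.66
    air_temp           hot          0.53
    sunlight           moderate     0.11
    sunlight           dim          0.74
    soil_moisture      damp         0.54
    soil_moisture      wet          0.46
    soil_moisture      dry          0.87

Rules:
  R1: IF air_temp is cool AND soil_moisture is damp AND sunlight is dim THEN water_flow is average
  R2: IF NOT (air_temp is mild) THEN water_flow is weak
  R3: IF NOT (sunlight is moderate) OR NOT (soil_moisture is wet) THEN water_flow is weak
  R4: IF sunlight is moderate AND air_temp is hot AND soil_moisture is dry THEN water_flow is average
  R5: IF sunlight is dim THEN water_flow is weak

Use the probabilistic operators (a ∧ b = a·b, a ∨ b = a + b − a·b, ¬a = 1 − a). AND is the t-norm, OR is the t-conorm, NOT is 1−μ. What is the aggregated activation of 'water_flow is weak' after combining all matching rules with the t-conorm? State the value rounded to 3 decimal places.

0.993

R1: cool=0.66, damp=0.54, dim=0.74; AND[a·b] → w = 0.2637
R2: ¬mild=1−0.51=0.49 → w = 0.4900
R3: ¬moderate=1−0.11=0.89, ¬wet=1−0.46=0.54; OR[a + b − a·b] → w = 0.9494
R4: moderate=0.11, hot=0.53, dry=0.87; AND[a·b] → w = 0.0507
R5: dim=0.74 → w = 0.7400
Rules with consequent 'weak': {R2, R3, R5} → strengths 0.4900, 0.9494, 0.7400
Aggregate via t-conorm [a + b − a·b]: 0.9933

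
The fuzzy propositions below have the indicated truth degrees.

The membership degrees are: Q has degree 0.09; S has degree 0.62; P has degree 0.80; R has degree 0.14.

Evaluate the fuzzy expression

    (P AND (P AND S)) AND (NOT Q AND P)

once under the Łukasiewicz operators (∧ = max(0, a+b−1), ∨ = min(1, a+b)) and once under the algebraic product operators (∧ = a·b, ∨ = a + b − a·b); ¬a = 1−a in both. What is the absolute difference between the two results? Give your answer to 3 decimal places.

Under Łukasiewicz:
  P AND S = max(0, a+b−1) on (0.80, 0.62) = 0.42
  P AND (P AND S) = max(0, a+b−1) on (0.80, 0.42) = 0.22
  NOT Q = 1 − 0.09 = 0.91
  NOT Q AND P = max(0, a+b−1) on (0.91, 0.80) = 0.71
  (P AND (P AND S)) AND (NOT Q AND P) = max(0, a+b−1) on (0.22, 0.71) = 0.00
  → value = 0.0000
Under algebraic product:
  P AND S = a·b on (0.8000, 0.6200) = 0.4960
  P AND (P AND S) = a·b on (0.8000, 0.4960) = 0.3968
  NOT Q = 1 − 0.0900 = 0.9100
  NOT Q AND P = a·b on (0.9100, 0.8000) = 0.7280
  (P AND (P AND S)) AND (NOT Q AND P) = a·b on (0.3968, 0.7280) = 0.2889
  → value = 0.2889
|0.0000 − 0.2889| = 0.289

0.289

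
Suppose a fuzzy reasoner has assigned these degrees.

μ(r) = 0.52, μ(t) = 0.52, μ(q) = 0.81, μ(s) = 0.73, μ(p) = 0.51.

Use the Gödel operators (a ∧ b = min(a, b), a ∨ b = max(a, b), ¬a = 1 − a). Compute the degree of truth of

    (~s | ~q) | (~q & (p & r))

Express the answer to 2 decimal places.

0.27

~s = 1 − 0.73 = 0.27
~q = 1 − 0.81 = 0.19
~s | ~q = max(a, b) on (0.27, 0.19) = 0.27
~q = 1 − 0.81 = 0.19
p & r = min(a, b) on (0.51, 0.52) = 0.51
~q & (p & r) = min(a, b) on (0.19, 0.51) = 0.19
(~s | ~q) | (~q & (p & r)) = max(a, b) on (0.27, 0.19) = 0.27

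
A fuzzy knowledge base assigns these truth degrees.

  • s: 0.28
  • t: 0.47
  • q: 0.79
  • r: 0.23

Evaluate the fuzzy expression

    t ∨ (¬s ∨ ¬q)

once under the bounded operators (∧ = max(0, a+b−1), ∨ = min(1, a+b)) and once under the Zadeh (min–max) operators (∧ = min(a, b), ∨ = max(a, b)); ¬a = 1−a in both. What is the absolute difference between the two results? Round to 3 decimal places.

Under bounded:
  ¬s = 1 − 0.28 = 0.72
  ¬q = 1 − 0.79 = 0.21
  ¬s ∨ ¬q = min(1, a+b) on (0.72, 0.21) = 0.93
  t ∨ (¬s ∨ ¬q) = min(1, a+b) on (0.47, 0.93) = 1.00
  → value = 1.0000
Under Zadeh (min–max):
  ¬s = 1 − 0.28 = 0.72
  ¬q = 1 − 0.79 = 0.21
  ¬s ∨ ¬q = max(a, b) on (0.72, 0.21) = 0.72
  t ∨ (¬s ∨ ¬q) = max(a, b) on (0.47, 0.72) = 0.72
  → value = 0.7200
|1.0000 − 0.7200| = 0.280

0.280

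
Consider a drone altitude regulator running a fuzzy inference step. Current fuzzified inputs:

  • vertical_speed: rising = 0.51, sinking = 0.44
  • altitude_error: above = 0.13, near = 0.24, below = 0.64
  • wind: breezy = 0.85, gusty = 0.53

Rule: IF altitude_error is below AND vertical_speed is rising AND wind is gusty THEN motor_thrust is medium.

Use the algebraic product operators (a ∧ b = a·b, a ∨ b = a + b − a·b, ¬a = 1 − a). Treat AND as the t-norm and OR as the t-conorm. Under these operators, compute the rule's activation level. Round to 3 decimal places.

0.173

firing strength: below=0.64, rising=0.51, gusty=0.53; AND[a·b] → w = 0.1730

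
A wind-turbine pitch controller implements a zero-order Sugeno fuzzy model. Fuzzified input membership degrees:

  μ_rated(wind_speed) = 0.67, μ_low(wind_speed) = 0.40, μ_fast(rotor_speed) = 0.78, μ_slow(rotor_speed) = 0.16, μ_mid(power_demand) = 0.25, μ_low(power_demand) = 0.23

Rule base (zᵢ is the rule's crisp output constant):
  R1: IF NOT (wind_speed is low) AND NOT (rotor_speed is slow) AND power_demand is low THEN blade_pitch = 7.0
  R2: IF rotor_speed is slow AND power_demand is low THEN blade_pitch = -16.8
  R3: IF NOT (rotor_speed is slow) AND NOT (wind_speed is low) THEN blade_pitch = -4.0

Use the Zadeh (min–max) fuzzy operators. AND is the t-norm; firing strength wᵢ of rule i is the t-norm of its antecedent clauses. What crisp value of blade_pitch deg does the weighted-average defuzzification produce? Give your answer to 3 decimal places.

-3.513

R1 (z=7.0): ¬low=1−0.40=0.60, ¬slow=1−0.16=0.84, low=0.23; AND[min(a, b)] → w = 0.23
R2 (z=-16.8): slow=0.16, low=0.23; AND[min(a, b)] → w = 0.16
R3 (z=-4.0): ¬slow=1−0.16=0.84, ¬low=1−0.40=0.60; AND[min(a, b)] → w = 0.60
Weighted average = (0.23·7.0 + 0.16·-16.8 + 0.60·-4.0) / (0.23 + 0.16 + 0.60)
  = -3.4780 / 0.9900 = -3.513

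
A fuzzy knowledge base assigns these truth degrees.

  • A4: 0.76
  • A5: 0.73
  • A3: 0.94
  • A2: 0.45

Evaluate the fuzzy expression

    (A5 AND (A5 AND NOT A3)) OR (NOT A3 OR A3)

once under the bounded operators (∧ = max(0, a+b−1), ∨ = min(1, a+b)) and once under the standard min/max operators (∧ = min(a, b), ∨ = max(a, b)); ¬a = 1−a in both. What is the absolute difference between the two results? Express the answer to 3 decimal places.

Under bounded:
  NOT A3 = 1 − 0.94 = 0.06
  A5 AND NOT A3 = max(0, a+b−1) on (0.73, 0.06) = 0.00
  A5 AND (A5 AND NOT A3) = max(0, a+b−1) on (0.73, 0.00) = 0.00
  NOT A3 = 1 − 0.94 = 0.06
  NOT A3 OR A3 = min(1, a+b) on (0.06, 0.94) = 1.00
  (A5 AND (A5 AND NOT A3)) OR (NOT A3 OR A3) = min(1, a+b) on (0.00, 1.00) = 1.00
  → value = 1.0000
Under standard min/max:
  NOT A3 = 1 − 0.94 = 0.06
  A5 AND NOT A3 = min(a, b) on (0.73, 0.06) = 0.06
  A5 AND (A5 AND NOT A3) = min(a, b) on (0.73, 0.06) = 0.06
  NOT A3 = 1 − 0.94 = 0.06
  NOT A3 OR A3 = max(a, b) on (0.06, 0.94) = 0.94
  (A5 AND (A5 AND NOT A3)) OR (NOT A3 OR A3) = max(a, b) on (0.06, 0.94) = 0.94
  → value = 0.9400
|1.0000 − 0.9400| = 0.060

0.060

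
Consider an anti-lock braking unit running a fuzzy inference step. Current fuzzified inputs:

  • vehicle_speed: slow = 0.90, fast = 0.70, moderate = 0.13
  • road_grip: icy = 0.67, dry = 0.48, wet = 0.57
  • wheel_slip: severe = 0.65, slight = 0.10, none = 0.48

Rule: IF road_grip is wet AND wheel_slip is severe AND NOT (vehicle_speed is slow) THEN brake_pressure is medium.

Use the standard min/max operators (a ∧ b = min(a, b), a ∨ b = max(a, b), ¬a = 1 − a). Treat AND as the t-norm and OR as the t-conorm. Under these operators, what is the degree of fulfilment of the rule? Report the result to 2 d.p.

0.10

firing strength: wet=0.57, severe=0.65, ¬slow=1−0.90=0.10; AND[min(a, b)] → w = 0.10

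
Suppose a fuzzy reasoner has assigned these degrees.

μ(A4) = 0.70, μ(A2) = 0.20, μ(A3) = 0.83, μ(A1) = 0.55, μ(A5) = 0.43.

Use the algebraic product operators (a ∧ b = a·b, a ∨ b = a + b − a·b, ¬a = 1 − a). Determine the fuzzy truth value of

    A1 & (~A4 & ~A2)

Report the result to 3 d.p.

0.132

~A4 = 1 − 0.7000 = 0.3000
~A2 = 1 − 0.2000 = 0.8000
~A4 & ~A2 = a·b on (0.3000, 0.8000) = 0.2400
A1 & (~A4 & ~A2) = a·b on (0.5500, 0.2400) = 0.1320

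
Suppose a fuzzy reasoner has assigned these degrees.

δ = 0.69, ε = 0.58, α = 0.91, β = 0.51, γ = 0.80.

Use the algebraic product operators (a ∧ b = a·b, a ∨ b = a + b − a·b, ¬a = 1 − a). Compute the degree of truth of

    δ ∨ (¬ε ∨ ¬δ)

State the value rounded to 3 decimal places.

¬ε = 1 − 0.5800 = 0.4200
¬δ = 1 − 0.6900 = 0.3100
¬ε ∨ ¬δ = a + b − a·b on (0.4200, 0.3100) = 0.5998
δ ∨ (¬ε ∨ ¬δ) = a + b − a·b on (0.6900, 0.5998) = 0.8759

0.876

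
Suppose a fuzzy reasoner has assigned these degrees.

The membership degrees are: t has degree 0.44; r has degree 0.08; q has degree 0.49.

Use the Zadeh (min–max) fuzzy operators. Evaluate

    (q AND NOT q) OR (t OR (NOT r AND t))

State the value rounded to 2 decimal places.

0.49

NOT q = 1 − 0.49 = 0.51
q AND NOT q = min(a, b) on (0.49, 0.51) = 0.49
NOT r = 1 − 0.08 = 0.92
NOT r AND t = min(a, b) on (0.92, 0.44) = 0.44
t OR (NOT r AND t) = max(a, b) on (0.44, 0.44) = 0.44
(q AND NOT q) OR (t OR (NOT r AND t)) = max(a, b) on (0.49, 0.44) = 0.49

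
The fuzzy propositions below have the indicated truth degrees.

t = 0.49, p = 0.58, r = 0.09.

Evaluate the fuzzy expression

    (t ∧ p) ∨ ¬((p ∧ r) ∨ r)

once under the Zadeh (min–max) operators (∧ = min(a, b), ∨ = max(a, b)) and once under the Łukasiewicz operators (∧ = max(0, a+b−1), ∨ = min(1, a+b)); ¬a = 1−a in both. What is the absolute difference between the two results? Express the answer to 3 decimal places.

Under Zadeh (min–max):
  t ∧ p = min(a, b) on (0.49, 0.58) = 0.49
  p ∧ r = min(a, b) on (0.58, 0.09) = 0.09
  (p ∧ r) ∨ r = max(a, b) on (0.09, 0.09) = 0.09
  ¬((p ∧ r) ∨ r) = 1 − 0.09 = 0.91
  (t ∧ p) ∨ ¬((p ∧ r) ∨ r) = max(a, b) on (0.49, 0.91) = 0.91
  → value = 0.9100
Under Łukasiewicz:
  t ∧ p = max(0, a+b−1) on (0.49, 0.58) = 0.07
  p ∧ r = max(0, a+b−1) on (0.58, 0.09) = 0.00
  (p ∧ r) ∨ r = min(1, a+b) on (0.00, 0.09) = 0.09
  ¬((p ∧ r) ∨ r) = 1 − 0.09 = 0.91
  (t ∧ p) ∨ ¬((p ∧ r) ∨ r) = min(1, a+b) on (0.07, 0.91) = 0.98
  → value = 0.9800
|0.9100 − 0.9800| = 0.070

0.070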